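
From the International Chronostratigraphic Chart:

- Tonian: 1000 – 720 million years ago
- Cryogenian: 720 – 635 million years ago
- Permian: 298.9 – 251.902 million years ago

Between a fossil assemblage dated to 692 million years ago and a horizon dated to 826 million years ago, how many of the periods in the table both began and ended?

0

Checking each listed span, none has both start < 826 Ma and end > 692 Ma — every period straddles one of the two dates or lies outside them — so the count is 0.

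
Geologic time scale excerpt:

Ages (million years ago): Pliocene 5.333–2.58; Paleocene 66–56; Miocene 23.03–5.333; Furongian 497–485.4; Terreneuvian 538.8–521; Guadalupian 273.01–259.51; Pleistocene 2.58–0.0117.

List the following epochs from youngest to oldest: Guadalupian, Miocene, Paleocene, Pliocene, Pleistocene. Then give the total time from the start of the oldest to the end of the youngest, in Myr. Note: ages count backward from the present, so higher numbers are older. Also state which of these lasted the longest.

Start ages (Ma): Guadalupian 273.01, Paleocene 66, Miocene 23.03, Pliocene 5.333, Pleistocene 2.58.
Ordered youngest to oldest: Pleistocene, Pliocene, Miocene, Paleocene, Guadalupian.
Span = 273.01 − 0.0117 = 272.9983 Myr.
Durations: Pleistocene 2.5683, Miocene 17.697, Guadalupian 13.5, Paleocene 10, Pliocene 2.753 → longest is Miocene (17.697 Myr).

Pleistocene → Pliocene → Miocene → Paleocene → Guadalupian; total span 272.9983 Myr; longest is Miocene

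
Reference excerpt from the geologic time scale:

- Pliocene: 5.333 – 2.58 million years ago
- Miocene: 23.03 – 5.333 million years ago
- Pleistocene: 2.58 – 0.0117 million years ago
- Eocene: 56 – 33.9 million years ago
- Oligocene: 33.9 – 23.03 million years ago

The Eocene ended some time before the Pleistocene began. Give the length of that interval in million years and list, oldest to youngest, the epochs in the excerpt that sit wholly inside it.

The Eocene closes at 33.9 Ma and the Pleistocene opens at 2.58 Ma, so the interval is 33.9 − 2.58 = 31.32 Myr.
An epoch fits inside if it starts at or after 33.9 Ma and ends at or before 2.58 Ma; oldest first that gives Oligocene, Miocene, Pliocene.

31.32 million years; Oligocene, Miocene, Pliocene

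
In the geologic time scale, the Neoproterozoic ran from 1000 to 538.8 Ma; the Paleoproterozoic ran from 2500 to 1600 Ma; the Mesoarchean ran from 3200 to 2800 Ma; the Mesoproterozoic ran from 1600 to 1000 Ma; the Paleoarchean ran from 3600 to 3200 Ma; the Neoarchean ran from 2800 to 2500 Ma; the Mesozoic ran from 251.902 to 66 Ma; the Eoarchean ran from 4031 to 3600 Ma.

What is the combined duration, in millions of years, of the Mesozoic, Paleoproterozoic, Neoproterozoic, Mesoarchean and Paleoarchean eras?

Each duration: Mesozoic = 185.902; Paleoproterozoic = 900; Neoproterozoic = 461.2; Mesoarchean = 400; Paleoarchean = 400.
Sum: 185.902 + 900 + 461.2 + 400 + 400 = 2347.102 Myr.

2347.102 million years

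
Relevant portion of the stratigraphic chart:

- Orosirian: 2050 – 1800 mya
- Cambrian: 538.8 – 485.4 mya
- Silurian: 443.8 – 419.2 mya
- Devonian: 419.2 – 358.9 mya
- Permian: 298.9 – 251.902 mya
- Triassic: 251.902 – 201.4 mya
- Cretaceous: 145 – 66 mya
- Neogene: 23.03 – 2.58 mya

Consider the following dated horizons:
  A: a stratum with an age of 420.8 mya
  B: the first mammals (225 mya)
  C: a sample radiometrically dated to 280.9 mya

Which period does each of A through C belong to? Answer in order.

A — Silurian; B — Triassic; C — Permian

A: 420.8 Ma lies in 443.8–419.2 Ma, so Silurian.
B: 225 Ma lies in 251.902–201.4 Ma, so Triassic.
C: 280.9 Ma lies in 298.9–251.902 Ma, so Permian.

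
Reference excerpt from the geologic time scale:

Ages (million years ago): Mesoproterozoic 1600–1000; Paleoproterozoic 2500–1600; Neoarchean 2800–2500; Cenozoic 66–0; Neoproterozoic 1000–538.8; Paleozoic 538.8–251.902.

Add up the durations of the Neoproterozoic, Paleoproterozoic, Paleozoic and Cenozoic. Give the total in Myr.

1714.098 million years

Each duration: Neoproterozoic = 461.2; Paleoproterozoic = 900; Paleozoic = 286.898; Cenozoic = 66.
Sum: 461.2 + 900 + 286.898 + 66 = 1714.098 Myr.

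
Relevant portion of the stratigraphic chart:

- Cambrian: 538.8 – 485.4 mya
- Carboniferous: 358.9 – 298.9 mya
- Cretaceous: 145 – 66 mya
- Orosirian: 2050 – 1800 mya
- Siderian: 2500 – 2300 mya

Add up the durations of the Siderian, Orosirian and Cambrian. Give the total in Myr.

Duration is start − end for each: (2500 − 2300) + (2050 − 1800) + (538.8 − 485.4).
That is 200 + 250 + 53.4, which totals 503.4 million years.

503.4 million years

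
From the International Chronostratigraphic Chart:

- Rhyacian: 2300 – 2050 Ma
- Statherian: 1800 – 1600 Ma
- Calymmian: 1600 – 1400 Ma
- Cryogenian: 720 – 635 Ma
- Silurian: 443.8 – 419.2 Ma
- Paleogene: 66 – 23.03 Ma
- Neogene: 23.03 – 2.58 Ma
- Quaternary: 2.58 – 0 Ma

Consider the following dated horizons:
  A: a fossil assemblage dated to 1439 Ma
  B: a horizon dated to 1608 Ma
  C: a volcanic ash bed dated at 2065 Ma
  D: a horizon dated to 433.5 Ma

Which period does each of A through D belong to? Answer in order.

Match each age against the start–end ranges in the excerpt: A = 1439 Ma → Calymmian (1600–1400); B = 1608 Ma → Statherian (1800–1600); C = 2065 Ma → Rhyacian (2300–2050); D = 433.5 Ma → Silurian (443.8–419.2).

A — Calymmian; B — Statherian; C — Rhyacian; D — Silurian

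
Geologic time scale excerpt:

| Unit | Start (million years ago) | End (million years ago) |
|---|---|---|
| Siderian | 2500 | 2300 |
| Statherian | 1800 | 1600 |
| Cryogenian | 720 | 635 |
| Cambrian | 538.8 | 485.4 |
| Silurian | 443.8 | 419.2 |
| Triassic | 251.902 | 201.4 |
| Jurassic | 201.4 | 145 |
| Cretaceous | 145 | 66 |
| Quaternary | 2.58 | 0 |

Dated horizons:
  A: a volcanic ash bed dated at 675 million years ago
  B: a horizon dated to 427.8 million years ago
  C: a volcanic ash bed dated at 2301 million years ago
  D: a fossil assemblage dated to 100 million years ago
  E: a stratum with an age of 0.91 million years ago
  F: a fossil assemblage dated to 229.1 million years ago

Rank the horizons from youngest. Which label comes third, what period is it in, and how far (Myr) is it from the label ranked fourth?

F, in the Triassic; 198.7 million years to B

Sorted youngest-first by Ma: E (0.91), D (100), F (229.1), B (427.8), A (675), C (2301).
The third youngest is F at 229.1 Ma, which lies in 251.902–201.4 Ma: the Triassic.
The fourth youngest is B at 427.8 Ma; separation = |229.1 − 427.8| = 198.7 Myr.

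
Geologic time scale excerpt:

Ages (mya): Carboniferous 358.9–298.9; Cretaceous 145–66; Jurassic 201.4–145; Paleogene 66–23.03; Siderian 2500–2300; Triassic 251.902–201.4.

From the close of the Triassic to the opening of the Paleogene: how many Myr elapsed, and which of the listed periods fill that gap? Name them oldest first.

The Triassic closes at 201.4 Ma and the Paleogene opens at 66 Ma, so the interval is 201.4 − 66 = 135.4 Myr.
A period fits inside if it starts at or after 201.4 Ma and ends at or before 66 Ma; oldest first that gives Jurassic, Cretaceous.

135.4 million years; Jurassic, Cretaceous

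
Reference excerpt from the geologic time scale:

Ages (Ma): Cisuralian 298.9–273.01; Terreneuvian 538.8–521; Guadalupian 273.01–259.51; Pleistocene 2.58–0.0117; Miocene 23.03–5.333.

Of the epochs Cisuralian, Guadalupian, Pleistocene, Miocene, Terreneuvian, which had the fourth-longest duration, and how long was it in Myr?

Durations: Cisuralian 25.89; Guadalupian 13.5; Pleistocene 2.5683; Miocene 17.697; Terreneuvian 17.8 Myr.
Sorted longest-first: Cisuralian (25.89), Terreneuvian (17.8), Miocene (17.697), Guadalupian (13.5), Pleistocene (2.5683).
The fourth longest is Guadalupian at 13.5 Myr.

Guadalupian, 13.5 million years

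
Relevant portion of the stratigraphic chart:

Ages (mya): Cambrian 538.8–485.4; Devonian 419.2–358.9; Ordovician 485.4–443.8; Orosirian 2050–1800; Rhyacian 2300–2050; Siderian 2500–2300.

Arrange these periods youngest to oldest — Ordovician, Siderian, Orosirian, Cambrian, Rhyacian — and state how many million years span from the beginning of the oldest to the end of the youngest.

Ordovician, Cambrian, Orosirian, Rhyacian, Siderian; total span 2056.2 Myr

From the excerpt: Ordovician 485.4–443.8; Siderian 2500–2300; Orosirian 2050–1800; Cambrian 538.8–485.4; Rhyacian 2300–2050 (Ma).
Larger Ma is earlier, so the oldest is Siderian and the youngest is Ordovician; youngest to oldest: Ordovician, Cambrian, Orosirian, Rhyacian, Siderian.
Oldest start 2500 minus youngest end 443.8 gives 2056.2 Myr overall.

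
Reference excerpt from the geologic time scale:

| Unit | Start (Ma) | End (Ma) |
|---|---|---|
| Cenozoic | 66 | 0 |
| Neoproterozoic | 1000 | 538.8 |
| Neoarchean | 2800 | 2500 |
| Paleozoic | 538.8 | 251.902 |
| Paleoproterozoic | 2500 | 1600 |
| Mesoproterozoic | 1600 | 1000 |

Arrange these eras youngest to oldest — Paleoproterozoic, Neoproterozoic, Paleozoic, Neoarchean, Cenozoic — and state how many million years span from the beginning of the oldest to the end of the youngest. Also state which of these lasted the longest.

Cenozoic → Paleozoic → Neoproterozoic → Paleoproterozoic → Neoarchean; total span 2800 Myr; longest is Paleoproterozoic

Start ages (Ma): Neoarchean 2800, Paleoproterozoic 2500, Neoproterozoic 1000, Paleozoic 538.8, Cenozoic 66.
Ordered youngest to oldest: Cenozoic, Paleozoic, Neoproterozoic, Paleoproterozoic, Neoarchean.
Span = 2800 − 0 = 2800 Myr.
Durations: Neoproterozoic 461.2, Paleoproterozoic 900, Paleozoic 286.898, Neoarchean 300, Cenozoic 66 → longest is Paleoproterozoic (900 Myr).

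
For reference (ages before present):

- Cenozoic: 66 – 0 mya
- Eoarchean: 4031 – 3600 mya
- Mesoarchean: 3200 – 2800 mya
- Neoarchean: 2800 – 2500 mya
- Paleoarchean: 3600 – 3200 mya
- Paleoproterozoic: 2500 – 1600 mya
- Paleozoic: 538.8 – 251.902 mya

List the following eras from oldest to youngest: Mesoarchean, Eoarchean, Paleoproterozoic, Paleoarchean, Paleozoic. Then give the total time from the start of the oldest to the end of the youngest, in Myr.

Start ages (Ma): Eoarchean 4031, Paleoarchean 3600, Mesoarchean 3200, Paleoproterozoic 2500, Paleozoic 538.8.
Ordered oldest to youngest: Eoarchean, Paleoarchean, Mesoarchean, Paleoproterozoic, Paleozoic.
Span = 4031 − 251.902 = 3779.098 Myr.

Eoarchean, Paleoarchean, Mesoarchean, Paleoproterozoic, Paleozoic; total span 3779.098 Myr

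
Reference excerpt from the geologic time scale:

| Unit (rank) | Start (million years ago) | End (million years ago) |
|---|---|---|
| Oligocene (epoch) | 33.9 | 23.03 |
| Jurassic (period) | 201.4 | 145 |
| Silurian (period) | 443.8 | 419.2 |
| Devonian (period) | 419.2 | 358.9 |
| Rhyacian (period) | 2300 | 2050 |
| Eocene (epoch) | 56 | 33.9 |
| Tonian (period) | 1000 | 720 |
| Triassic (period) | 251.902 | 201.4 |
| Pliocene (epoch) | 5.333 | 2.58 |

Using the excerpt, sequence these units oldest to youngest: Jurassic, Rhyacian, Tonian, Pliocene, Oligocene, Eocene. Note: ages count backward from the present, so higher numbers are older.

The oldest of these is Rhyacian (starts 2300 Ma) and the youngest is Pliocene (ends 2.58 Ma).
In between, by decreasing start age: Tonian (1000), Jurassic (201.4), Eocene (56), Oligocene (33.9).

Rhyacian, Tonian, Jurassic, Eocene, Oligocene, Pliocene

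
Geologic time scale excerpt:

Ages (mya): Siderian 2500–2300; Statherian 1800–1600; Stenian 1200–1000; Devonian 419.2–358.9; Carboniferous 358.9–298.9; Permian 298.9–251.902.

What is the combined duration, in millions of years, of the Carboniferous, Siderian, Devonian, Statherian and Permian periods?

Duration is start − end for each: (358.9 − 298.9) + (2500 − 2300) + (419.2 − 358.9) + (1800 − 1600) + (298.9 − 251.902).
That is 60 + 200 + 60.3 + 200 + 46.998, which totals 567.298 million years.

567.298 million years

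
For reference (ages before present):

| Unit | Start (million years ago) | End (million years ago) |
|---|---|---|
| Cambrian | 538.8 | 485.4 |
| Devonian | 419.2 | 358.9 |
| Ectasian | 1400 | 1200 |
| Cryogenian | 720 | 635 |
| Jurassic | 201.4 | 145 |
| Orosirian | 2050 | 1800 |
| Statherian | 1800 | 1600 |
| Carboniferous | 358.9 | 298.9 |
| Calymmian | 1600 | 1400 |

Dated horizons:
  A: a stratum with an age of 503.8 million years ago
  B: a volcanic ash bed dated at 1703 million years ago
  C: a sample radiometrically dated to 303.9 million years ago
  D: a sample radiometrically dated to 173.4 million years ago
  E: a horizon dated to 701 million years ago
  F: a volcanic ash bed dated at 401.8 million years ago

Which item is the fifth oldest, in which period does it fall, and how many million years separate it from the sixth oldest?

C, in the Carboniferous; 130.5 million years to D

Larger Ma means older, so oldest first: B 1703 > E 701 > A 503.8 > F 401.8 > C 303.9 > D 173.4.
Counting 5 along gives C (303.9 Ma); the excerpt puts that inside the Carboniferous, 358.9–298.9 Ma.
Next in line is D (173.4 Ma), and 303.9 − 173.4 = 130.5 Myr.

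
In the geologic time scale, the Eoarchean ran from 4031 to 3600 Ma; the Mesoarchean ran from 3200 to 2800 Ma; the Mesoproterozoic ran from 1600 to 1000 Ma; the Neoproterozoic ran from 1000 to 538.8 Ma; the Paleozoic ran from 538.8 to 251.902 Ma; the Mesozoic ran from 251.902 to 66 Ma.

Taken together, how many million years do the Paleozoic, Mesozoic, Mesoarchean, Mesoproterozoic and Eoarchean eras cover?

Each duration: Paleozoic = 286.898; Mesozoic = 185.902; Mesoarchean = 400; Mesoproterozoic = 600; Eoarchean = 431.
Sum: 286.898 + 185.902 + 400 + 600 + 431 = 1903.8 Myr.

1903.8 million years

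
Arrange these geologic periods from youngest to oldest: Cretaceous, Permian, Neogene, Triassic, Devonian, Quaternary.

Era membership (oldest first within each) — Paleozoic: Devonian, Permian; Mesozoic: Triassic, Cretaceous; Cenozoic: Neogene, Quaternary. Paleozoic precedes Mesozoic, which precedes Cenozoic. Concatenating the groups in that era order and then reversing gives youngest to oldest.

Quaternary, Neogene, Cretaceous, Triassic, Permian, Devonian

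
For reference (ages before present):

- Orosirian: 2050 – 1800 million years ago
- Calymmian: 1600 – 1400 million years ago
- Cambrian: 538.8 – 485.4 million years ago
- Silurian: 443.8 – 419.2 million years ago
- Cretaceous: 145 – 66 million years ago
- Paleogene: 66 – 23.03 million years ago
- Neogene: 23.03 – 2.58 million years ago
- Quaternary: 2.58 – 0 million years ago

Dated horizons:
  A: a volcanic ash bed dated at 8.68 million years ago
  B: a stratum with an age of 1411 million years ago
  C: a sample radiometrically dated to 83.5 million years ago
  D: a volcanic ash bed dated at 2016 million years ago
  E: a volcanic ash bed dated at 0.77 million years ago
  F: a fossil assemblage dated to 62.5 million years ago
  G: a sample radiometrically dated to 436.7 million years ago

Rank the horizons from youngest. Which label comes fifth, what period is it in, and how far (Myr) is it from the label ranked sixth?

G, in the Silurian; 974.3 million years to B

Sorted youngest-first by Ma: E (0.77), A (8.68), F (62.5), C (83.5), G (436.7), B (1411), D (2016).
The fifth youngest is G at 436.7 Ma, which lies in 443.8–419.2 Ma: the Silurian.
The sixth youngest is B at 1411 Ma; separation = |436.7 − 1411| = 974.3 Myr.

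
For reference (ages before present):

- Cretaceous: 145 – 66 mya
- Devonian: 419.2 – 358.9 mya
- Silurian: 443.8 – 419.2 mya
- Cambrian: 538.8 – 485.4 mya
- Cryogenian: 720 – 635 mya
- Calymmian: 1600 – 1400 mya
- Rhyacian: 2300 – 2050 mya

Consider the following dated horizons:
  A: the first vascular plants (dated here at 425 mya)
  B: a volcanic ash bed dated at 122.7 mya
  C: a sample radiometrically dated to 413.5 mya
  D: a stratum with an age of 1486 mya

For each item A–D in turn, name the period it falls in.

A: 425 Ma lies in 443.8–419.2 Ma, so Silurian.
B: 122.7 Ma lies in 145–66 Ma, so Cretaceous.
C: 413.5 Ma lies in 419.2–358.9 Ma, so Devonian.
D: 1486 Ma lies in 1600–1400 Ma, so Calymmian.

A — Silurian; B — Cretaceous; C — Devonian; D — Calymmian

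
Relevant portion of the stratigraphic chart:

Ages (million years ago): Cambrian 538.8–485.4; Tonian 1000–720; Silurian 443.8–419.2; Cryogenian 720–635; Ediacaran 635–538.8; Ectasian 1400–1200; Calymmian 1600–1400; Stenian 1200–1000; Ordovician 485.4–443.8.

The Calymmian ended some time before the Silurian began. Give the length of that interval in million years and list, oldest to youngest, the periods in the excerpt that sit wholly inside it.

End of Calymmian = 1400 Ma; start of Silurian = 443.8 Ma.
Gap = 1400 − 443.8 = 956.2 Myr.
Periods wholly inside 1400–443.8 Ma: Ectasian (1400–1200), Stenian (1200–1000), Tonian (1000–720), Cryogenian (720–635), Ediacaran (635–538.8), Cambrian (538.8–485.4), Ordovician (485.4–443.8).

956.2 million years; Ectasian, Stenian, Tonian, Cryogenian, Ediacaran, Cambrian, Ordovician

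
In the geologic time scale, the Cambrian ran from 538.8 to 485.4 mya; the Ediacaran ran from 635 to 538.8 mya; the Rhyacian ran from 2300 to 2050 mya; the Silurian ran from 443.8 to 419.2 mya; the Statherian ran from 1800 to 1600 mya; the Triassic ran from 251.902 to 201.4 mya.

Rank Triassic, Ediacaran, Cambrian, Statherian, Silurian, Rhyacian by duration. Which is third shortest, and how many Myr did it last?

Cambrian, 53.4 million years

Durations: Triassic 50.502; Ediacaran 96.2; Cambrian 53.4; Statherian 200; Silurian 24.6; Rhyacian 250 Myr.
Sorted shortest-first: Silurian (24.6), Triassic (50.502), Cambrian (53.4), Ediacaran (96.2), Statherian (200), Rhyacian (250).
The third shortest is Cambrian at 53.4 Myr.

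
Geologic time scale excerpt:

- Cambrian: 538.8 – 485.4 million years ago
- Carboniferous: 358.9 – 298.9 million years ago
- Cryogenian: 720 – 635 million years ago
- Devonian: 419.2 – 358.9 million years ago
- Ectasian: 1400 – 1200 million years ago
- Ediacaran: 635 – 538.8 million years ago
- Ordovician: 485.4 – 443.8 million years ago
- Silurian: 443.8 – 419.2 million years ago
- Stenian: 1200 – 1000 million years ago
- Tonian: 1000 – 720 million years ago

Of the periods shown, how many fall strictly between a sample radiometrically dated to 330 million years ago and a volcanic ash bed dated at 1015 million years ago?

The older date is 1015 Ma and the younger is 330 Ma.
Periods with start < 1015 and end > 330 Ma: Tonian (1000–720), Cryogenian (720–635), Ediacaran (635–538.8), Cambrian (538.8–485.4), Ordovician (485.4–443.8), Silurian (443.8–419.2), Devonian (419.2–358.9).
That is 7 complete periods.

7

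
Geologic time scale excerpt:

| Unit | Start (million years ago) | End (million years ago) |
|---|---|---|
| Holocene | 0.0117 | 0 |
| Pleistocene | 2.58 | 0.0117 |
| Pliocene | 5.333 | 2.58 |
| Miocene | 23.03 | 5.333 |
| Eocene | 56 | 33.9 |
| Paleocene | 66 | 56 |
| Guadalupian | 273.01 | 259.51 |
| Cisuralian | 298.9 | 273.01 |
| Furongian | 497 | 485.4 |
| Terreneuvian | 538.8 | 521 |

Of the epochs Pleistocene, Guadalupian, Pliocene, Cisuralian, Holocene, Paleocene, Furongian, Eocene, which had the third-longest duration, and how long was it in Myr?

Guadalupian, 13.5 million years

Durations: Pleistocene 2.5683; Guadalupian 13.5; Pliocene 2.753; Cisuralian 25.89; Holocene 0.0117; Paleocene 10; Furongian 11.6; Eocene 22.1 Myr.
Sorted longest-first: Cisuralian (25.89), Eocene (22.1), Guadalupian (13.5), Furongian (11.6), Paleocene (10), Pliocene (2.753), Pleistocene (2.5683), Holocene (0.0117).
The third longest is Guadalupian at 13.5 Myr.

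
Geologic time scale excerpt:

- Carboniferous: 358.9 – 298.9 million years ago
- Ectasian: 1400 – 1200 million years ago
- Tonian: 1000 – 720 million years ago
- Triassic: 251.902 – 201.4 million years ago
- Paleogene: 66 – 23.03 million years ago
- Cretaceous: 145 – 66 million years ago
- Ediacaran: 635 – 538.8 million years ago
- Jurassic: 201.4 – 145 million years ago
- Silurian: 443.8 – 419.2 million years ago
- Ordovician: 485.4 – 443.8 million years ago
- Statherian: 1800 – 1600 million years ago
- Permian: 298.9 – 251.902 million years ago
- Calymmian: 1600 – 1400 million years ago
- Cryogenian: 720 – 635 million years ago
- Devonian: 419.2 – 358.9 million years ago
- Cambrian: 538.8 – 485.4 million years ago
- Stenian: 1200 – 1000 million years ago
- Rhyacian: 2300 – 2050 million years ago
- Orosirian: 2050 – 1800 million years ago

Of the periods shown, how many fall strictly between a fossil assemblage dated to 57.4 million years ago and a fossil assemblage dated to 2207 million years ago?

The older date is 2207 Ma and the younger is 57.4 Ma.
Periods with start < 2207 and end > 57.4 Ma: Orosirian (2050–1800), Statherian (1800–1600), Calymmian (1600–1400), Ectasian (1400–1200), Stenian (1200–1000), Tonian (1000–720), Cryogenian (720–635), Ediacaran (635–538.8), Cambrian (538.8–485.4), Ordovician (485.4–443.8), Silurian (443.8–419.2), Devonian (419.2–358.9), Carboniferous (358.9–298.9), Permian (298.9–251.902), Triassic (251.902–201.4), Jurassic (201.4–145), Cretaceous (145–66).
That is 17 complete periods.

17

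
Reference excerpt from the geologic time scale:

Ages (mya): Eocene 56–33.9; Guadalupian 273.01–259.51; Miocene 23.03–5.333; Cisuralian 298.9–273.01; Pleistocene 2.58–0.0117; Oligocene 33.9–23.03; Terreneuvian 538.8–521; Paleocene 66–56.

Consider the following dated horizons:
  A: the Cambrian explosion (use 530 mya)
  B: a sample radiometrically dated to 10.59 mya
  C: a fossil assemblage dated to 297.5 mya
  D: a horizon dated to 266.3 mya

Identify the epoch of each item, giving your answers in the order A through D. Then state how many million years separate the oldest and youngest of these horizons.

A — Terreneuvian; B — Miocene; C — Cisuralian; D — Guadalupian; span 519.41 million years

Match each age against the start–end ranges in the excerpt: A = 530 Ma → Terreneuvian (538.8–521); B = 10.59 Ma → Miocene (23.03–5.333); C = 297.5 Ma → Cisuralian (298.9–273.01); D = 266.3 Ma → Guadalupian (273.01–259.51).
The largest age is 530 Ma and the smallest is 10.59 Ma; their difference is 519.41 Myr.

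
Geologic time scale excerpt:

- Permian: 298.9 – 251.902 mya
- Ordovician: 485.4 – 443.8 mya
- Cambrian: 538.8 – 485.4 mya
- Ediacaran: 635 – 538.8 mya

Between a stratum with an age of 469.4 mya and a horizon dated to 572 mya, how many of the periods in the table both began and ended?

572 Ma sits inside the Ediacaran (635–538.8) and 469.4 Ma inside the Ordovician (485.4–443.8); neither of those is wholly between the two dates.
The listed periods lying completely between them are Cambrian — 1 in all.

1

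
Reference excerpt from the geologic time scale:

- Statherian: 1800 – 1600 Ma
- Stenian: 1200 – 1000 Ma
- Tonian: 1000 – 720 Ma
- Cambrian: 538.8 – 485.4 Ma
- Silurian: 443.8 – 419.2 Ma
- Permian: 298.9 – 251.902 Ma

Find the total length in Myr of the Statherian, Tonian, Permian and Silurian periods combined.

Each duration: Statherian = 200; Tonian = 280; Permian = 46.998; Silurian = 24.6.
Sum: 200 + 280 + 46.998 + 24.6 = 551.598 Myr.

551.598 million years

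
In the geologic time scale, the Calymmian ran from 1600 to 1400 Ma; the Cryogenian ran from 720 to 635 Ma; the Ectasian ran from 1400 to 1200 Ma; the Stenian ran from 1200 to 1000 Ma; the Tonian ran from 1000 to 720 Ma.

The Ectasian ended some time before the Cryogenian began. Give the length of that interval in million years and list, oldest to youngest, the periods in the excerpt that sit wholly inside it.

480 million years; Stenian, Tonian

End of Ectasian = 1200 Ma; start of Cryogenian = 720 Ma.
Gap = 1200 − 720 = 480 Myr.
Periods wholly inside 1200–720 Ma: Stenian (1200–1000), Tonian (1000–720).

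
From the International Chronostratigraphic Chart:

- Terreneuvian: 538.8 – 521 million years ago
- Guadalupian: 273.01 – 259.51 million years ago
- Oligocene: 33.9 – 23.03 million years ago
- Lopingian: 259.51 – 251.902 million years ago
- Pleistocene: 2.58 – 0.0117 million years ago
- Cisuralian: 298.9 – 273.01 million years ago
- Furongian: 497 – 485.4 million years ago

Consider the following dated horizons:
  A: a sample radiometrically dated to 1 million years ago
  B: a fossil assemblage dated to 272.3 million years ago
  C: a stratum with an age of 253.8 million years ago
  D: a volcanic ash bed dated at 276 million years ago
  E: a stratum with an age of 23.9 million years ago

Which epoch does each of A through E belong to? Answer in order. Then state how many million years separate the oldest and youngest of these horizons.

A — Pleistocene; B — Guadalupian; C — Lopingian; D — Cisuralian; E — Oligocene; span 275 million years

Match each age against the start–end ranges in the excerpt: A = 1 Ma → Pleistocene (2.58–0.0117); B = 272.3 Ma → Guadalupian (273.01–259.51); C = 253.8 Ma → Lopingian (259.51–251.902); D = 276 Ma → Cisuralian (298.9–273.01); E = 23.9 Ma → Oligocene (33.9–23.03).
The largest age is 276 Ma and the smallest is 1 Ma; their difference is 275 Myr.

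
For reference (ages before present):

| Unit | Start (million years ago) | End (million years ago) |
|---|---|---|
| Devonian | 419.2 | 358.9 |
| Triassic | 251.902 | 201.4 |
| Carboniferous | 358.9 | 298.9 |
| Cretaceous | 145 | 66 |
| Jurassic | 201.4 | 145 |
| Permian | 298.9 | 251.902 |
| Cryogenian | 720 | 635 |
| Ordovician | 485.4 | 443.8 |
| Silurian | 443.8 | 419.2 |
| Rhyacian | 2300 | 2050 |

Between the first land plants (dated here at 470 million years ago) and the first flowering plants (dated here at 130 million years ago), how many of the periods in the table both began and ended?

6

470 Ma sits inside the Ordovician (485.4–443.8) and 130 Ma inside the Cretaceous (145–66); neither of those is wholly between the two dates.
The listed periods lying completely between them are Silurian, Devonian, Carboniferous, Permian, Triassic, Jurassic — 6 in all.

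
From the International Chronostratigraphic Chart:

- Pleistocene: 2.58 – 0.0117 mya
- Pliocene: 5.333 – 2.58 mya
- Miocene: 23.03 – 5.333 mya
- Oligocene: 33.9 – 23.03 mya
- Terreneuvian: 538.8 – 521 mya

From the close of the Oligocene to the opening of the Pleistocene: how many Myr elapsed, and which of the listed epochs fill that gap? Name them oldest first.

20.45 million years; Miocene, Pliocene

The Oligocene closes at 23.03 Ma and the Pleistocene opens at 2.58 Ma, so the interval is 23.03 − 2.58 = 20.45 Myr.
An epoch fits inside if it starts at or after 23.03 Ma and ends at or before 2.58 Ma; oldest first that gives Miocene, Pliocene.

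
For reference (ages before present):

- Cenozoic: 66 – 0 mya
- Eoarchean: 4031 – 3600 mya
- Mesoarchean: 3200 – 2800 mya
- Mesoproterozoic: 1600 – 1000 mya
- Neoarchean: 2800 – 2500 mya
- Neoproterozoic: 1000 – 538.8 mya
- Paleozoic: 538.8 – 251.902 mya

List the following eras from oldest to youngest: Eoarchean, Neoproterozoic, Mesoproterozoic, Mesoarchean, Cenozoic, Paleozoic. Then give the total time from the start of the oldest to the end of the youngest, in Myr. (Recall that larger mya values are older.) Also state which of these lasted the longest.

Start ages (Ma): Eoarchean 4031, Mesoarchean 3200, Mesoproterozoic 1600, Neoproterozoic 1000, Paleozoic 538.8, Cenozoic 66.
Ordered oldest to youngest: Eoarchean, Mesoarchean, Mesoproterozoic, Neoproterozoic, Paleozoic, Cenozoic.
Span = 4031 − 0 = 4031 Myr.
Durations: Cenozoic 66, Mesoarchean 400, Mesoproterozoic 600, Neoproterozoic 461.2, Paleozoic 286.898, Eoarchean 431 → longest is Mesoproterozoic (600 Myr).

Eoarchean → Mesoarchean → Mesoproterozoic → Neoproterozoic → Paleozoic → Cenozoic; total span 4031 Myr; longest is Mesoproterozoic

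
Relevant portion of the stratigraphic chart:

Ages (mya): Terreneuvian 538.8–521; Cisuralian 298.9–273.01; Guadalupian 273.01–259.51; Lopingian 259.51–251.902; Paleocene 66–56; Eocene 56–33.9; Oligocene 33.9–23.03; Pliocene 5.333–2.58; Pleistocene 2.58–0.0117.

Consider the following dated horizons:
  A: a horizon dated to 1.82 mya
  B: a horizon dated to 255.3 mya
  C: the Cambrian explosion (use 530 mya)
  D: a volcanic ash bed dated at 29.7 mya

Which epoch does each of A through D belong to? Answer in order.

A: 1.82 Ma lies in 2.58–0.0117 Ma, so Pleistocene.
B: 255.3 Ma lies in 259.51–251.902 Ma, so Lopingian.
C: 530 Ma lies in 538.8–521 Ma, so Terreneuvian.
D: 29.7 Ma lies in 33.9–23.03 Ma, so Oligocene.

A — Pleistocene; B — Lopingian; C — Terreneuvian; D — Oligocene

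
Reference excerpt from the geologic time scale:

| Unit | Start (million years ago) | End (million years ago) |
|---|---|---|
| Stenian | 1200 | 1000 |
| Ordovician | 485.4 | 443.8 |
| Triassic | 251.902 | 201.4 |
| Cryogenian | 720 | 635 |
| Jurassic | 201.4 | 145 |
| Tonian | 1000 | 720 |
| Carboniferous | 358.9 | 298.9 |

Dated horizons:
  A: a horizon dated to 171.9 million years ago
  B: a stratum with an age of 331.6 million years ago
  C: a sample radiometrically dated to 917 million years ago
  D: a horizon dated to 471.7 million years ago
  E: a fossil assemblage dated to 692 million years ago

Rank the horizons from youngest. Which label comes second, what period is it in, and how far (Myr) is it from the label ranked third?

B, in the Carboniferous; 140.1 million years to D

Smaller Ma means younger, so youngest first: A 171.9 < B 331.6 < D 471.7 < E 692 < C 917.
Counting 2 along gives B (331.6 Ma); the excerpt puts that inside the Carboniferous, 358.9–298.9 Ma.
Next in line is D (471.7 Ma), and 471.7 − 331.6 = 140.1 Myr.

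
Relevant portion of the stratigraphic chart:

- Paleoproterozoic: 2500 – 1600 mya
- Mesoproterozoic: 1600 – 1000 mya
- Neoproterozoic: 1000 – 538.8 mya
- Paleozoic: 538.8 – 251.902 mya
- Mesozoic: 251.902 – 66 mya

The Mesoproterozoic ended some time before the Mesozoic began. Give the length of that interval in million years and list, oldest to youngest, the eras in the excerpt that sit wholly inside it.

End of Mesoproterozoic = 1000 Ma; start of Mesozoic = 251.902 Ma.
Gap = 1000 − 251.902 = 748.098 Myr.
Eras wholly inside 1000–251.902 Ma: Neoproterozoic (1000–538.8), Paleozoic (538.8–251.902).

748.098 million years; Neoproterozoic, Paleozoic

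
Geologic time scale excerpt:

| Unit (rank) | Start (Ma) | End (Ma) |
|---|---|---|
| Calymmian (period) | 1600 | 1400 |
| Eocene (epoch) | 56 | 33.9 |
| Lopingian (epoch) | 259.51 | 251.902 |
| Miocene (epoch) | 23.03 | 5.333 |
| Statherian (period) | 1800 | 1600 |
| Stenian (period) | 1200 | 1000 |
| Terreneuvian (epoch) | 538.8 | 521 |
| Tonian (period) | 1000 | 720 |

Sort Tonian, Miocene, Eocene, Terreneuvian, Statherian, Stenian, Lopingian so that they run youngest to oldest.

Miocene → Eocene → Lopingian → Terreneuvian → Tonian → Stenian → Statherian

Sorting by start age (ascending Ma, since larger Ma = older): Miocene start 23.03, Eocene start 56, Lopingian start 259.51, Terreneuvian start 538.8, Tonian start 1000, Stenian start 1200, Statherian start 1800.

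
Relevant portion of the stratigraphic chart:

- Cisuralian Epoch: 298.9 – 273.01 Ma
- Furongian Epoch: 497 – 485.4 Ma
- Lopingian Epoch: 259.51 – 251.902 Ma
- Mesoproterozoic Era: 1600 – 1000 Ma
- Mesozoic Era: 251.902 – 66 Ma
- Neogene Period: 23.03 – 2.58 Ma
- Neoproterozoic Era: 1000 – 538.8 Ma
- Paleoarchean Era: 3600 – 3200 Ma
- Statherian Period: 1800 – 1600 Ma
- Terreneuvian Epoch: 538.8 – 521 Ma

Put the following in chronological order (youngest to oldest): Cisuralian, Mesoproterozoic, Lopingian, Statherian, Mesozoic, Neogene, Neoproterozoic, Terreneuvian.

Neogene → Mesozoic → Lopingian → Cisuralian → Terreneuvian → Neoproterozoic → Mesoproterozoic → Statherian

Sorting by start age (ascending Ma, since larger Ma = older): Neogene start 23.03, Mesozoic start 251.902, Lopingian start 259.51, Cisuralian start 298.9, Terreneuvian start 538.8, Neoproterozoic start 1000, Mesoproterozoic start 1600, Statherian start 1800.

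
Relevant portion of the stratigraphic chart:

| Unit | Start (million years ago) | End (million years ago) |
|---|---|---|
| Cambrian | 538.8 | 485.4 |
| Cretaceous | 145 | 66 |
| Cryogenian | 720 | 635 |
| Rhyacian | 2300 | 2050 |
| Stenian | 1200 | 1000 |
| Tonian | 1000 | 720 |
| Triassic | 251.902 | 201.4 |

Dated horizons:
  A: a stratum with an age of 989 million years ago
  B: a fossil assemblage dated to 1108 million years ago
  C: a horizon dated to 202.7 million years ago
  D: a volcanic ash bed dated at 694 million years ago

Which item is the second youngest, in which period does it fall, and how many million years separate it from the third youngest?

D, in the Cryogenian; 295 million years to A

Smaller Ma means younger, so youngest first: C 202.7 < D 694 < A 989 < B 1108.
Counting 2 along gives D (694 Ma); the excerpt puts that inside the Cryogenian, 720–635 Ma.
Next in line is A (989 Ma), and 989 − 694 = 295 Myr.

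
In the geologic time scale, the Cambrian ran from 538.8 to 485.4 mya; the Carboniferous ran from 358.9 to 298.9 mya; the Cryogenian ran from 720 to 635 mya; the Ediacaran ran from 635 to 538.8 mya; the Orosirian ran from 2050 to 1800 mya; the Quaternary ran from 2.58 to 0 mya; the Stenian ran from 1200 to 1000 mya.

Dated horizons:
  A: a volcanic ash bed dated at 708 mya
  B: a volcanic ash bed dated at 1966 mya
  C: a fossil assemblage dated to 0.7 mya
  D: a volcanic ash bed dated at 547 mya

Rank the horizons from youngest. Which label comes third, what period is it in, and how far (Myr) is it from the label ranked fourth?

A, in the Cryogenian; 1258 million years to B

Smaller Ma means younger, so youngest first: C 0.7 < D 547 < A 708 < B 1966.
Counting 3 along gives A (708 Ma); the excerpt puts that inside the Cryogenian, 720–635 Ma.
Next in line is B (1966 Ma), and 1966 − 708 = 1258 Myr.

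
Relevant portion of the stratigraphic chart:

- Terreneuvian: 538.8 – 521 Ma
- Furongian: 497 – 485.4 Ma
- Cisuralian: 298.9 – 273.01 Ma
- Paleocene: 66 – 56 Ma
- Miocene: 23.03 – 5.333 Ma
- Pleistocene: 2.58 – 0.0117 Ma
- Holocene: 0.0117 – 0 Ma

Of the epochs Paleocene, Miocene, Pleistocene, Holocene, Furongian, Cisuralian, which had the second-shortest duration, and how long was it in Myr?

Start − end for each: Paleocene 66 − 56 = 10; Miocene 23.03 − 5.333 = 17.697; Pleistocene 2.58 − 0.0117 = 2.5683; Holocene 0.0117 − 0 = 0.0117; Furongian 497 − 485.4 = 11.6; Cisuralian 298.9 − 273.01 = 25.89.
Ranking these from shortest: Holocene < Pleistocene < Paleocene < Furongian < Miocene < Cisuralian.
Position 2 in that ranking is Pleistocene, which lasted 2.5683 Myr.

Pleistocene, 2.5683 million years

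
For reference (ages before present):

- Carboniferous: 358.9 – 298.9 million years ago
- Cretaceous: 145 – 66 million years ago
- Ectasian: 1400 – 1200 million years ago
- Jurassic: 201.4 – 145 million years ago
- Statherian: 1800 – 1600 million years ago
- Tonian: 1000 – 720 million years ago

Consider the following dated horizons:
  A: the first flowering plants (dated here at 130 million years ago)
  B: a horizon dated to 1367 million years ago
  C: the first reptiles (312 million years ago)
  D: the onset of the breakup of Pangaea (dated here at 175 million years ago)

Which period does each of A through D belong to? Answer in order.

A: 130 Ma lies in 145–66 Ma, so Cretaceous.
B: 1367 Ma lies in 1400–1200 Ma, so Ectasian.
C: 312 Ma lies in 358.9–298.9 Ma, so Carboniferous.
D: 175 Ma lies in 201.4–145 Ma, so Jurassic.

A — Cretaceous; B — Ectasian; C — Carboniferous; D — Jurassic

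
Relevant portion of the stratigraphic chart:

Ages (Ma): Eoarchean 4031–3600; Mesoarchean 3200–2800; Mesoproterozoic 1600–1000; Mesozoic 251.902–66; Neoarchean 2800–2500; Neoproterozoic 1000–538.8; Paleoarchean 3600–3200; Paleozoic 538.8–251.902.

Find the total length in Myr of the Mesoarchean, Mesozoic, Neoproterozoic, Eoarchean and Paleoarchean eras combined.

1878.102 million years

Each duration: Mesoarchean = 400; Mesozoic = 185.902; Neoproterozoic = 461.2; Eoarchean = 431; Paleoarchean = 400.
Sum: 400 + 185.902 + 461.2 + 431 + 400 = 1878.102 Myr.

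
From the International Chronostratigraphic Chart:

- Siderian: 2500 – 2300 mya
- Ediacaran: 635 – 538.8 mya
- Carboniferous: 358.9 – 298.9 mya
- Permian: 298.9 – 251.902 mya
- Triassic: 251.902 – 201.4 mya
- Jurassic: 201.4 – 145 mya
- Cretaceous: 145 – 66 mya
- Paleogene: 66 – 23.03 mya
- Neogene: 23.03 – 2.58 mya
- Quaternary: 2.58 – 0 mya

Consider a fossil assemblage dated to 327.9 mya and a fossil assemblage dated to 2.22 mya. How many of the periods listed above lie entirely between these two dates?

327.9 Ma sits inside the Carboniferous (358.9–298.9) and 2.22 Ma inside the Quaternary (2.58–0); neither of those is wholly between the two dates.
The listed periods lying completely between them are Permian, Triassic, Jurassic, Cretaceous, Paleogene, Neogene — 6 in all.

6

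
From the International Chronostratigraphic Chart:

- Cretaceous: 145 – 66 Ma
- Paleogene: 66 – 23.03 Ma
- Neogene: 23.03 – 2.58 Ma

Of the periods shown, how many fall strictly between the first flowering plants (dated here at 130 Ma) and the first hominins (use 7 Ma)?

1

The older date is 130 Ma and the younger is 7 Ma.
Periods with start < 130 and end > 7 Ma: Paleogene (66–23.03).
That is 1 complete period.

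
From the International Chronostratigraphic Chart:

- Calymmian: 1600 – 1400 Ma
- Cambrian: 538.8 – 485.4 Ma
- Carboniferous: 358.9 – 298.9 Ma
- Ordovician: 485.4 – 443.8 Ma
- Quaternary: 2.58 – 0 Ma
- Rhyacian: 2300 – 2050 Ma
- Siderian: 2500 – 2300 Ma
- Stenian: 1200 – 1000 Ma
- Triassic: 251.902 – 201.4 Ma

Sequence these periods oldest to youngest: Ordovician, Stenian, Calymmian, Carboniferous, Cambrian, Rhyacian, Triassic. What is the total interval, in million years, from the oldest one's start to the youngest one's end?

Rhyacian, Calymmian, Stenian, Cambrian, Ordovician, Carboniferous, Triassic; total span 2098.6 Myr

From the excerpt: Ordovician 485.4–443.8; Stenian 1200–1000; Calymmian 1600–1400; Carboniferous 358.9–298.9; Cambrian 538.8–485.4; Rhyacian 2300–2050; Triassic 251.902–201.4 (Ma).
Larger Ma is earlier, so the oldest is Rhyacian and the youngest is Triassic; oldest to youngest: Rhyacian, Calymmian, Stenian, Cambrian, Ordovician, Carboniferous, Triassic.
Oldest start 2300 minus youngest end 201.4 gives 2098.6 Myr overall.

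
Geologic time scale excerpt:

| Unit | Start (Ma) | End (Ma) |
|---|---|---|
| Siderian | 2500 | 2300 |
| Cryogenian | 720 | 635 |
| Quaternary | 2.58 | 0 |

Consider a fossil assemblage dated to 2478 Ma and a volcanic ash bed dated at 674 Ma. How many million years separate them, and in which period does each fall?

Elapsed time: 2478 − 674 = 1804 Myr.
2478 Ma lies within 2500–2300 Ma: Siderian.
674 Ma lies within 720–635 Ma: Cryogenian.

1804 million years apart; the first in the Siderian, the second in the Cryogenian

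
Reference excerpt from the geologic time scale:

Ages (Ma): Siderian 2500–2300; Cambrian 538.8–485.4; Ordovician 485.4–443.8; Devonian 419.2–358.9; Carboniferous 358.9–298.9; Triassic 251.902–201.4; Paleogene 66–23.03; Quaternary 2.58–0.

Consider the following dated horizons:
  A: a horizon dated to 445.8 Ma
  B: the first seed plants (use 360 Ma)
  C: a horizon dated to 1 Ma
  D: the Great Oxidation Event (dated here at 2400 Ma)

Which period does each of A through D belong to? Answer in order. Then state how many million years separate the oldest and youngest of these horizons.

Match each age against the start–end ranges in the excerpt: A = 445.8 Ma → Ordovician (485.4–443.8); B = 360 Ma → Devonian (419.2–358.9); C = 1 Ma → Quaternary (2.58–0); D = 2400 Ma → Siderian (2500–2300).
The largest age is 2400 Ma and the smallest is 1 Ma; their difference is 2399 Myr.

A — Ordovician; B — Devonian; C — Quaternary; D — Siderian; span 2399 million years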